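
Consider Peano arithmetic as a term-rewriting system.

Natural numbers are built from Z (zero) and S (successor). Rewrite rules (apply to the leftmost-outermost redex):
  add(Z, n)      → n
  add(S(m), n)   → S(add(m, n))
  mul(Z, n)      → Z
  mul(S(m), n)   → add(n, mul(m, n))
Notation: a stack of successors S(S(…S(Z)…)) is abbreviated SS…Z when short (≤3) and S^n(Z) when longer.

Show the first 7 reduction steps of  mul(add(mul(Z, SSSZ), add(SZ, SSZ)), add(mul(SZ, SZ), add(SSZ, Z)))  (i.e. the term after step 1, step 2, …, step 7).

Answer: after 7 steps: add(S(add(add(Z, mul(Z, SZ)), add(SSZ, Z))), mul(add(Z, SSZ), add(mul(SZ, SZ), add(SSZ, Z))))

Reduction:
  start: mul(add(mul(Z, SSSZ), add(SZ, SSZ)), add(mul(SZ, SZ), add(SSZ, Z)))
  →1  mul(add(Z, add(SZ, SSZ)), add(mul(SZ, SZ), add(SSZ, Z)))
  →2  mul(add(SZ, SSZ), add(mul(SZ, SZ), add(SSZ, Z)))
  →3  mul(S(add(Z, SSZ)), add(mul(SZ, SZ), add(SSZ, Z)))
  →4  add(add(mul(SZ, SZ), add(SSZ, Z)), mul(add(Z, SSZ), add(mul(SZ, SZ), add(SSZ, Z))))
  →5  add(add(add(SZ, mul(Z, SZ)), add(SSZ, Z)), mul(add(Z, SSZ), add(mul(SZ, SZ), add(SSZ, Z))))
  →6  add(add(S(add(Z, mul(Z, SZ))), add(SSZ, Z)), mul(add(Z, SSZ), add(mul(SZ, SZ), add(SSZ, Z))))
  →7  add(S(add(add(Z, mul(Z, SZ)), add(SSZ, Z))), mul(add(Z, SSZ), add(mul(SZ, SZ), add(SSZ, Z))))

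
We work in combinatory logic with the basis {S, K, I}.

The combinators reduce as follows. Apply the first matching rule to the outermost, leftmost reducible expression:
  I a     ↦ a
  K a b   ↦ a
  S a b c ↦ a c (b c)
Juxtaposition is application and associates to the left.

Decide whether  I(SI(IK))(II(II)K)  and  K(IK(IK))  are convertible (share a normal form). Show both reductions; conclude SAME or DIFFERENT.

Term A:
  start: I(SI(IK))(II(II)K)
  →1  SI(IK)(II(II)K)
  →2  I(II(II)K)(IK(II(II)K))
  →3  II(II)K(IK(II(II)K))
  →4  I(II)K(IK(II(II)K))
  →5  IIK(IK(II(II)K))
  →6  IK(IK(II(II)K))
  →7  K(IK(II(II)K))
  →8  K(K(II(II)K))
  →9  K(K(I(II)K))
  →10  K(K(IIK))
  →11  K(K(IK))
  →12  K(KK)

Term B:
  start: K(IK(IK))
  →1  K(K(IK))
  →2  K(KK)

Answer: SAME — A ⇓ K(KK), B ⇓ K(KK)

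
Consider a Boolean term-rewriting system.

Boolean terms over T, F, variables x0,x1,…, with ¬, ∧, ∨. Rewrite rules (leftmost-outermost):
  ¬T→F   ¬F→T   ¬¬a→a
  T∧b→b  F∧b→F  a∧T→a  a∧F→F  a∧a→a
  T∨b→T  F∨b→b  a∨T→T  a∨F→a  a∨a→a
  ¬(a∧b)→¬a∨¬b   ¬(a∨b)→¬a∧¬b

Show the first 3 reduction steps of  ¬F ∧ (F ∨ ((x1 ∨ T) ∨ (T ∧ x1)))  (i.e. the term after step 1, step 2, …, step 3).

Answer: after 3 steps: (x1 ∨ T) ∨ (T ∧ x1)

Reduction:
  start: ¬F ∧ (F ∨ ((x1 ∨ T) ∨ (T ∧ x1)))
  →1  T ∧ (F ∨ ((x1 ∨ T) ∨ (T ∧ x1)))
  →2  F ∨ ((x1 ∨ T) ∨ (T ∧ x1))
  →3  (x1 ∨ T) ∨ (T ∧ x1)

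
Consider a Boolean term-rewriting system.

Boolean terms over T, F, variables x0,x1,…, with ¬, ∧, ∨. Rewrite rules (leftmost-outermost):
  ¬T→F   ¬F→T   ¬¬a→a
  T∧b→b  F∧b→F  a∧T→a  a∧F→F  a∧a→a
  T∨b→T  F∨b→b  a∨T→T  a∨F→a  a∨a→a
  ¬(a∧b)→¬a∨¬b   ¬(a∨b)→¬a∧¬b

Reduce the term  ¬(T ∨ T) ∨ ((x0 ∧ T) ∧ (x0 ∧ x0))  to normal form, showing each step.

  start: ¬(T ∨ T) ∨ ((x0 ∧ T) ∧ (x0 ∧ x0))
  →1  (¬T ∧ ¬T) ∨ ((x0 ∧ T) ∧ (x0 ∧ x0))
  →2  ¬T ∨ ((x0 ∧ T) ∧ (x0 ∧ x0))
  →3  F ∨ ((x0 ∧ T) ∧ (x0 ∧ x0))
  →4  (x0 ∧ T) ∧ (x0 ∧ x0)
  →5  x0 ∧ (x0 ∧ x0)
  →6  x0 ∧ x0
  →7  x0

Answer: normal form = x0  (in 7 steps)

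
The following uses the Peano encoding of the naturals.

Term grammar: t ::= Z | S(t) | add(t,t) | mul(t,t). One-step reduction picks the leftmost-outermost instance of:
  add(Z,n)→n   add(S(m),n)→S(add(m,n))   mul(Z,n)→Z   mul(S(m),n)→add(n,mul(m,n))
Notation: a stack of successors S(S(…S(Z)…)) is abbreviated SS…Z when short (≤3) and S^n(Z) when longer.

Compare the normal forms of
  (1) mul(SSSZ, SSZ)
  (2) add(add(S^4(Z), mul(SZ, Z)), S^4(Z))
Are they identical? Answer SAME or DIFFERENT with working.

Term A:
  start: mul(SSSZ, SSZ)
  step 1: add(SSZ, mul(SSZ, SSZ))
  step 2: S(add(SZ, mul(SSZ, SSZ)))
  step 3: S(S(add(Z, mul(SSZ, SSZ))))
  step 4: S(S(mul(SSZ, SSZ)))
  step 5: S(S(add(SSZ, mul(SZ, SSZ))))
  step 6: S(S(S(add(SZ, mul(SZ, SSZ)))))
  step 7: S(S(S(S(add(Z, mul(SZ, SSZ))))))
  step 8: S(S(S(S(mul(SZ, SSZ)))))
  step 9: S(S(S(S(add(SSZ, mul(Z, SSZ))))))
  step 10: S(S(S(S(S(add(SZ, mul(Z, SSZ)))))))
  step 11: S(S(S(S(S(S(add(Z, mul(Z, SSZ))))))))
  step 12: S(S(S(S(S(S(mul(Z, SSZ)))))))
  step 13: S^6(Z)

Term B:
  start: add(add(S^4(Z), mul(SZ, Z)), S^4(Z))
  step 1: add(S(add(SSSZ, mul(SZ, Z))), S^4(Z))
  step 2: S(add(add(SSSZ, mul(SZ, Z)), S^4(Z)))
  step 3: S(add(S(add(SSZ, mul(SZ, Z))), S^4(Z)))
  step 4: S(S(add(add(SSZ, mul(SZ, Z)), S^4(Z))))
  step 5: S(S(add(S(add(SZ, mul(SZ, Z))), S^4(Z))))
  step 6: S(S(S(add(add(SZ, mul(SZ, Z)), S^4(Z)))))
  step 7: S(S(S(add(S(add(Z, mul(SZ, Z))), S^4(Z)))))
  step 8: S(S(S(S(add(add(Z, mul(SZ, Z)), S^4(Z))))))
  step 9: S(S(S(S(add(mul(SZ, Z), S^4(Z))))))
  step 10: S(S(S(S(add(add(Z, mul(Z, Z)), S^4(Z))))))
  step 11: S(S(S(S(add(mul(Z, Z), S^4(Z))))))
  step 12: S(S(S(S(add(Z, S^4(Z))))))
  step 13: S^8(Z)

Answer: DIFFERENT — A ⇓ S^6(Z), B ⇓ S^8(Z)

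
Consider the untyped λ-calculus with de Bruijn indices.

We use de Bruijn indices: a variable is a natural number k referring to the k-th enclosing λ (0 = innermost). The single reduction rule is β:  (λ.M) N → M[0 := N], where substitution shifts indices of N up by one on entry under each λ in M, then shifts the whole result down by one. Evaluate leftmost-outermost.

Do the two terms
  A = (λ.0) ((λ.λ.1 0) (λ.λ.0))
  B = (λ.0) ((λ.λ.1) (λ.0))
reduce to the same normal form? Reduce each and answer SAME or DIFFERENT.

Answer: SAME — A ⇓ λ.λ.0, B ⇓ λ.λ.0

Reduction:
Term A:
  start: (λ.0) ((λ.λ.1 0) (λ.λ.0))
  step 1: (λ.λ.1 0) (λ.λ.0)
  step 2: λ.(λ.λ.0) 0
  step 3: λ.λ.0

Term B:
  start: (λ.0) ((λ.λ.1) (λ.0))
  step 1: (λ.λ.1) (λ.0)
  step 2: λ.λ.0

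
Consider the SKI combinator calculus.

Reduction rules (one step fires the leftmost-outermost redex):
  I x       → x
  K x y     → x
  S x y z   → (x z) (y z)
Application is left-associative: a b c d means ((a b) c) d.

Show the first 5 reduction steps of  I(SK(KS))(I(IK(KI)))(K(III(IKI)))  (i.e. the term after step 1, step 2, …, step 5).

  start: I(SK(KS))(I(IK(KI)))(K(III(IKI)))
  step 1: SK(KS)(I(IK(KI)))(K(III(IKI)))
  step 2: K(I(IK(KI)))(KS(I(IK(KI))))(K(III(IKI)))
  step 3: I(IK(KI))(K(III(IKI)))
  step 4: IK(KI)(K(III(IKI)))
  step 5: K(KI)(K(III(IKI)))

Answer: after 5 steps: K(KI)(K(III(IKI)))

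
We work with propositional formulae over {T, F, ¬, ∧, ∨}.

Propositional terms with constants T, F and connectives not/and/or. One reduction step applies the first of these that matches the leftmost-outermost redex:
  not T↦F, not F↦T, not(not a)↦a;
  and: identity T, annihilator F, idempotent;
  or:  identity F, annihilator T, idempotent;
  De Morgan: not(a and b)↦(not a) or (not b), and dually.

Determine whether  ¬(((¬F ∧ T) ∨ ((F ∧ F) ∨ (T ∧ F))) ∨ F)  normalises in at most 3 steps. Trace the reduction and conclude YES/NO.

  start: ¬(((¬F ∧ T) ∨ ((F ∧ F) ∨ (T ∧ F))) ∨ F)
  [1] ¬((¬F ∧ T) ∨ ((F ∧ F) ∨ (T ∧ F))) ∧ ¬F
  [2] (¬(¬F ∧ T) ∧ ¬((F ∧ F) ∨ (T ∧ F))) ∧ ¬F
  [3] ((¬¬F ∨ ¬T) ∧ ¬((F ∧ F) ∨ (T ∧ F))) ∧ ¬F

Answer: NO — after 3 steps the term is ((¬¬F ∨ ¬T) ∧ ¬((F ∧ F) ∨ (T ∧ F))) ∧ ¬F, not yet normal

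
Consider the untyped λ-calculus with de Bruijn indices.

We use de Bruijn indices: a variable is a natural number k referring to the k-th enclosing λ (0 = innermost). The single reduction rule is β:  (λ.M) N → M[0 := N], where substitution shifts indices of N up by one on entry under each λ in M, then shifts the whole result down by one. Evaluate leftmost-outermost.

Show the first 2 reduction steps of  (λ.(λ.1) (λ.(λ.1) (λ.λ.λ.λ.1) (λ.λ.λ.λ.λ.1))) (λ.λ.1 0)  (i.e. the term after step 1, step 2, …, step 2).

Answer: after 2 steps: λ.λ.1 0

Working:
  start: (λ.(λ.1) (λ.(λ.1) (λ.λ.λ.λ.1) (λ.λ.λ.λ.λ.1))) (λ.λ.1 0)
  step 1: (λ.λ.λ.1 0) (λ.(λ.1) (λ.λ.λ.λ.1) (λ.λ.λ.λ.λ.1))
  step 2: λ.λ.1 0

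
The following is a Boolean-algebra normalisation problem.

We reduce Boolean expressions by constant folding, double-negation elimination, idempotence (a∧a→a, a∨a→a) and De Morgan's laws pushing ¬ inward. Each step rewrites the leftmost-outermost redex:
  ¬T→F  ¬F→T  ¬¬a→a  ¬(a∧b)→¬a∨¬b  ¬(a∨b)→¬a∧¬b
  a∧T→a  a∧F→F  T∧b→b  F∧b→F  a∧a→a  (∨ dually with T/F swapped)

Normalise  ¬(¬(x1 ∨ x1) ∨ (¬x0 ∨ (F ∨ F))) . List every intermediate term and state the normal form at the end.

Answer: normal form = x1 ∧ x0  (in 9 steps)

Reduction:
  start: ¬(¬(x1 ∨ x1) ∨ (¬x0 ∨ (F ∨ F)))
  step 1: ¬¬(x1 ∨ x1) ∧ ¬(¬x0 ∨ (F ∨ F))
  step 2: (x1 ∨ x1) ∧ ¬(¬x0 ∨ (F ∨ F))
  step 3: x1 ∧ ¬(¬x0 ∨ (F ∨ F))
  step 4: x1 ∧ (¬¬x0 ∧ ¬(F ∨ F))
  step 5: x1 ∧ (x0 ∧ ¬(F ∨ F))
  step 6: x1 ∧ (x0 ∧ (¬F ∧ ¬F))
  step 7: x1 ∧ (x0 ∧ ¬F)
  step 8: x1 ∧ (x0 ∧ T)
  step 9: x1 ∧ x0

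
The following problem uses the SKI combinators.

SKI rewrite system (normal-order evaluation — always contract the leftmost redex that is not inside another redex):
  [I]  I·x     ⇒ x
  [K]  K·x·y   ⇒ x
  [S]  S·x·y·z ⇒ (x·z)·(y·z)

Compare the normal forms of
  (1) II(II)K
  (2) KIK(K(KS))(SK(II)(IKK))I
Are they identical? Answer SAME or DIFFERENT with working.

Term A:
  start: II(II)K
  [1] I(II)K
  [2] IIK
  [3] IK
  [4] K

Term B:
  start: KIK(K(KS))(SK(II)(IKK))I
  [1] I(K(KS))(SK(II)(IKK))I
  [2] K(KS)(SK(II)(IKK))I
  [3] KSI
  [4] S

Answer: DIFFERENT — A ⇓ K, B ⇓ S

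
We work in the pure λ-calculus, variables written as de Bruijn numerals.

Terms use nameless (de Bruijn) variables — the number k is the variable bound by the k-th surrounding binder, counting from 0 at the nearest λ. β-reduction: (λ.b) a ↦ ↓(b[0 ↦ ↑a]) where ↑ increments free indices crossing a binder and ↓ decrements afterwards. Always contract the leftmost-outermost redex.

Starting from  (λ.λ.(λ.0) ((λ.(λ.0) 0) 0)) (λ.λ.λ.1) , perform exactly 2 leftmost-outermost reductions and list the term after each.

Answer: after 2 steps: λ.(λ.(λ.0) 0) 0

Derivation:
  start: (λ.λ.(λ.0) ((λ.(λ.0) 0) 0)) (λ.λ.λ.1)
  [1] λ.(λ.0) ((λ.(λ.0) 0) 0)
  [2] λ.(λ.(λ.0) 0) 0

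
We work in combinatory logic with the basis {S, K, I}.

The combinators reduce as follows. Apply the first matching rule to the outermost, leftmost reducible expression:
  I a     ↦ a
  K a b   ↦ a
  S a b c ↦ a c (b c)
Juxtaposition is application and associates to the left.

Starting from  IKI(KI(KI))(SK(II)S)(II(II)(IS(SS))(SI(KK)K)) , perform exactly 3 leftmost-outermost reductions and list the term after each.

Answer: after 3 steps: SK(II)S(II(II)(IS(SS))(SI(KK)K))

Reduction:
  start: IKI(KI(KI))(SK(II)S)(II(II)(IS(SS))(SI(KK)K))
  step 1: KI(KI(KI))(SK(II)S)(II(II)(IS(SS))(SI(KK)K))
  step 2: I(SK(II)S)(II(II)(IS(SS))(SI(KK)K))
  step 3: SK(II)S(II(II)(IS(SS))(SI(KK)K))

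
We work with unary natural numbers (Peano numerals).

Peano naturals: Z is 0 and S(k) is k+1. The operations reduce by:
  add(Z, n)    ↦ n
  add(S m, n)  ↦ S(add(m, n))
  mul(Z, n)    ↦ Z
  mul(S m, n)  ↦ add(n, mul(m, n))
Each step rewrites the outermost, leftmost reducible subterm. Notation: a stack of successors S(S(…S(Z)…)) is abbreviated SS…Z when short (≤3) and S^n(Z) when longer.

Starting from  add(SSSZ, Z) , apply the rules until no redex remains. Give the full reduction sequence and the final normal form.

  start: add(SSSZ, Z)
  [1] S(add(SSZ, Z))
  [2] S(S(add(SZ, Z)))
  [3] S(S(S(add(Z, Z))))
  [4] SSSZ

Answer: normal form = SSSZ  (in 4 steps)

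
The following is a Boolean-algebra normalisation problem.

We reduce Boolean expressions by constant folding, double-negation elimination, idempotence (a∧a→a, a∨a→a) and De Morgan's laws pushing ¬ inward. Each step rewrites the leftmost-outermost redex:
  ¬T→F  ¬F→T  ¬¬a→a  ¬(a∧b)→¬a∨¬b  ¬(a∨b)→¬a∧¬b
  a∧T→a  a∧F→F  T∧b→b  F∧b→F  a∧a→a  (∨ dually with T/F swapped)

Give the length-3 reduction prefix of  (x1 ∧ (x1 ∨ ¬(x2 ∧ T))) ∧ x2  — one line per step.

Answer: after 3 steps: (x1 ∧ (x1 ∨ ¬x2)) ∧ x2

Working:
  start: (x1 ∧ (x1 ∨ ¬(x2 ∧ T))) ∧ x2
  step 1: (x1 ∧ (x1 ∨ (¬x2 ∨ ¬T))) ∧ x2
  step 2: (x1 ∧ (x1 ∨ (¬x2 ∨ F))) ∧ x2
  step 3: (x1 ∧ (x1 ∨ ¬x2)) ∧ x2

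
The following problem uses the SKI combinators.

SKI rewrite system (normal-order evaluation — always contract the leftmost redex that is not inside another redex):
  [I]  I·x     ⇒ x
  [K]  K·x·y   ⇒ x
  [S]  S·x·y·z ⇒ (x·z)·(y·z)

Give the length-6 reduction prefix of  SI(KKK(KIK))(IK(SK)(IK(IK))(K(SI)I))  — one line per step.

  start: SI(KKK(KIK))(IK(SK)(IK(IK))(K(SI)I))
  [1] I(IK(SK)(IK(IK))(K(SI)I))(KKK(KIK)(IK(SK)(IK(IK))(K(SI)I)))
  [2] IK(SK)(IK(IK))(K(SI)I)(KKK(KIK)(IK(SK)(IK(IK))(K(SI)I)))
  [3] K(SK)(IK(IK))(K(SI)I)(KKK(KIK)(IK(SK)(IK(IK))(K(SI)I)))
  [4] SK(K(SI)I)(KKK(KIK)(IK(SK)(IK(IK))(K(SI)I)))
  [5] K(KKK(KIK)(IK(SK)(IK(IK))(K(SI)I)))(K(SI)I(KKK(KIK)(IK(SK)(IK(IK))(K(SI)I))))
  [6] KKK(KIK)(IK(SK)(IK(IK))(K(SI)I))

Answer: after 6 steps: KKK(KIK)(IK(SK)(IK(IK))(K(SI)I))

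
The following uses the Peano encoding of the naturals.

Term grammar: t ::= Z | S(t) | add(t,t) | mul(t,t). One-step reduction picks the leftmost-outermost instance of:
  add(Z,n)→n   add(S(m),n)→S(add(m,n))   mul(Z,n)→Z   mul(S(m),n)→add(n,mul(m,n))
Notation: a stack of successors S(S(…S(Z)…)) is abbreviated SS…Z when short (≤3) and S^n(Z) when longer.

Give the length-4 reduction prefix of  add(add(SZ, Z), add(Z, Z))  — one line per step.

Answer: after 4 steps: S(add(Z, Z))

Working:
  start: add(add(SZ, Z), add(Z, Z))
  step 1: add(S(add(Z, Z)), add(Z, Z))
  step 2: S(add(add(Z, Z), add(Z, Z)))
  step 3: S(add(Z, add(Z, Z)))
  step 4: S(add(Z, Z))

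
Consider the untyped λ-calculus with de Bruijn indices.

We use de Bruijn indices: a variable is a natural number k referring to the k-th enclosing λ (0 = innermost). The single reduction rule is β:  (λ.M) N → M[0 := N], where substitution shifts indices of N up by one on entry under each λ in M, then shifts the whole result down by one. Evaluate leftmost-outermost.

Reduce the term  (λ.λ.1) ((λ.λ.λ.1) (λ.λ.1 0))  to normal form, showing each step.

  start: (λ.λ.1) ((λ.λ.λ.1) (λ.λ.1 0))
  [1] λ.(λ.λ.λ.1) (λ.λ.1 0)
  [2] λ.λ.λ.1

Answer: normal form = λ.λ.λ.1  (in 2 steps)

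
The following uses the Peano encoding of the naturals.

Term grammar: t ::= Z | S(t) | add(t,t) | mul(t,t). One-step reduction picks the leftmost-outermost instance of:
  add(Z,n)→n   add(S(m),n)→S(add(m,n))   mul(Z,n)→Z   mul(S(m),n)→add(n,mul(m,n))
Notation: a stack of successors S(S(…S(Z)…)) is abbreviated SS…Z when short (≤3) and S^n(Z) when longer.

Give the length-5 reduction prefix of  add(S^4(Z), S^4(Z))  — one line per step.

Answer: after 5 steps: S^8(Z)

Reduction:
  start: add(S^4(Z), S^4(Z))
  [1] S(add(SSSZ, S^4(Z)))
  [2] S(S(add(SSZ, S^4(Z))))
  [3] S(S(S(add(SZ, S^4(Z)))))
  [4] S(S(S(S(add(Z, S^4(Z))))))
  [5] S^8(Z)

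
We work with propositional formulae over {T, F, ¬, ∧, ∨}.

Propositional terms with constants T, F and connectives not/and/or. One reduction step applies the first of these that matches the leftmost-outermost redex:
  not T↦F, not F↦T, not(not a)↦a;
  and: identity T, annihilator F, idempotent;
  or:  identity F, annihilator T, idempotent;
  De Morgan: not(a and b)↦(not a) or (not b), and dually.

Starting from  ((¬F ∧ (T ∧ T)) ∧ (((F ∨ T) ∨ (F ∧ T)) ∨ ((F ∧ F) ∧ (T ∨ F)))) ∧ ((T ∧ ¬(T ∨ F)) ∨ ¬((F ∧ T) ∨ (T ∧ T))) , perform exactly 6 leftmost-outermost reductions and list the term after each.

Answer: after 6 steps: (T ∨ ((F ∧ F) ∧ (T ∨ F))) ∧ ((T ∧ ¬(T ∨ F)) ∨ ¬((F ∧ T) ∨ (T ∧ T)))

Reduction:
  start: ((¬F ∧ (T ∧ T)) ∧ (((F ∨ T) ∨ (F ∧ T)) ∨ ((F ∧ F) ∧ (T ∨ F)))) ∧ ((T ∧ ¬(T ∨ F)) ∨ ¬((F ∧ T) ∨ (T ∧ T)))
  [1] ((T ∧ (T ∧ T)) ∧ (((F ∨ T) ∨ (F ∧ T)) ∨ ((F ∧ F) ∧ (T ∨ F)))) ∧ ((T ∧ ¬(T ∨ F)) ∨ ¬((F ∧ T) ∨ (T ∧ T)))
  [2] ((T ∧ T) ∧ (((F ∨ T) ∨ (F ∧ T)) ∨ ((F ∧ F) ∧ (T ∨ F)))) ∧ ((T ∧ ¬(T ∨ F)) ∨ ¬((F ∧ T) ∨ (T ∧ T)))
  [3] (T ∧ (((F ∨ T) ∨ (F ∧ T)) ∨ ((F ∧ F) ∧ (T ∨ F)))) ∧ ((T ∧ ¬(T ∨ F)) ∨ ¬((F ∧ T) ∨ (T ∧ T)))
  [4] (((F ∨ T) ∨ (F ∧ T)) ∨ ((F ∧ F) ∧ (T ∨ F))) ∧ ((T ∧ ¬(T ∨ F)) ∨ ¬((F ∧ T) ∨ (T ∧ T)))
  [5] ((T ∨ (F ∧ T)) ∨ ((F ∧ F) ∧ (T ∨ F))) ∧ ((T ∧ ¬(T ∨ F)) ∨ ¬((F ∧ T) ∨ (T ∧ T)))
  [6] (T ∨ ((F ∧ F) ∧ (T ∨ F))) ∧ ((T ∧ ¬(T ∨ F)) ∨ ¬((F ∧ T) ∨ (T ∧ T)))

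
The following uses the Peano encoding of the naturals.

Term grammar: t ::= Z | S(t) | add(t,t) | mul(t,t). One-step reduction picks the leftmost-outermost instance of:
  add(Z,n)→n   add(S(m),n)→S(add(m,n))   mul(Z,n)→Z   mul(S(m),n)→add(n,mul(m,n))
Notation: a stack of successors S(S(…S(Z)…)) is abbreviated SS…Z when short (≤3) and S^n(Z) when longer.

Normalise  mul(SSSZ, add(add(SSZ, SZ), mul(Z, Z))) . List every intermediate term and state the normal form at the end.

Answer: normal form = S^9(Z)  (in 40 steps)

Derivation:
  start: mul(SSSZ, add(add(SSZ, SZ), mul(Z, Z)))
  →1  add(add(add(SSZ, SZ), mul(Z, Z)), mul(SSZ, add(add(SSZ, SZ), mul(Z, Z))))
  →2  add(add(S(add(SZ, SZ)), mul(Z, Z)), mul(SSZ, add(add(SSZ, SZ), mul(Z, Z))))
  →3  add(S(add(add(SZ, SZ), mul(Z, Z))), mul(SSZ, add(add(SSZ, SZ), mul(Z, Z))))
  →4  S(add(add(add(SZ, SZ), mul(Z, Z)), mul(SSZ, add(add(SSZ, SZ), mul(Z, Z)))))
  →5  S(add(add(S(add(Z, SZ)), mul(Z, Z)), mul(SSZ, add(add(SSZ, SZ), mul(Z, Z)))))
  →6  S(add(S(add(add(Z, SZ), mul(Z, Z))), mul(SSZ, add(add(SSZ, SZ), mul(Z, Z)))))
  →7  S(S(add(add(add(Z, SZ), mul(Z, Z)), mul(SSZ, add(add(SSZ, SZ), mul(Z, Z))))))
  →8  S(S(add(add(SZ, mul(Z, Z)), mul(SSZ, add(add(SSZ, SZ), mul(Z, Z))))))
  →9  S(S(add(S(add(Z, mul(Z, Z))), mul(SSZ, add(add(SSZ, SZ), mul(Z, Z))))))
  →10  S(S(S(add(add(Z, mul(Z, Z)), mul(SSZ, add(add(SSZ, SZ), mul(Z, Z)))))))
  →11  S(S(S(add(mul(Z, Z), mul(SSZ, add(add(SSZ, SZ), mul(Z, Z)))))))
  →12  S(S(S(add(Z, mul(SSZ, add(add(SSZ, SZ), mul(Z, Z)))))))
  →13  S(S(S(mul(SSZ, add(add(SSZ, SZ), mul(Z, Z))))))
  →14  S(S(S(add(add(add(SSZ, SZ), mul(Z, Z)), mul(SZ, add(add(SSZ, SZ), mul(Z, Z)))))))
  →15  S(S(S(add(add(S(add(SZ, SZ)), mul(Z, Z)), mul(SZ, add(add(SSZ, SZ), mul(Z, Z)))))))
  →16  S(S(S(add(S(add(add(SZ, SZ), mul(Z, Z))), mul(SZ, add(add(SSZ, SZ), mul(Z, Z)))))))
  →17  S(S(S(S(add(add(add(SZ, SZ), mul(Z, Z)), mul(SZ, add(add(SSZ, SZ), mul(Z, Z))))))))
  →18  S(S(S(S(add(add(S(add(Z, SZ)), mul(Z, Z)), mul(SZ, add(add(SSZ, SZ), mul(Z, Z))))))))
  →19  S(S(S(S(add(S(add(add(Z, SZ), mul(Z, Z))), mul(SZ, add(add(SSZ, SZ), mul(Z, Z))))))))
  →20  S(S(S(S(S(add(add(add(Z, SZ), mul(Z, Z)), mul(SZ, add(add(SSZ, SZ), mul(Z, Z)))))))))
  →21  S(S(S(S(S(add(add(SZ, mul(Z, Z)), mul(SZ, add(add(SSZ, SZ), mul(Z, Z)))))))))
  →22  S(S(S(S(S(add(S(add(Z, mul(Z, Z))), mul(SZ, add(add(SSZ, SZ), mul(Z, Z)))))))))
  →23  S(S(S(S(S(S(add(add(Z, mul(Z, Z)), mul(SZ, add(add(SSZ, SZ), mul(Z, Z))))))))))
  →24  S(S(S(S(S(S(add(mul(Z, Z), mul(SZ, add(add(SSZ, SZ), mul(Z, Z))))))))))
  →25  S(S(S(S(S(S(add(Z, mul(SZ, add(add(SSZ, SZ), mul(Z, Z))))))))))
  →26  S(S(S(S(S(S(mul(SZ, add(add(SSZ, SZ), mul(Z, Z)))))))))
  →27  S(S(S(S(S(S(add(add(add(SSZ, SZ), mul(Z, Z)), mul(Z, add(add(SSZ, SZ), mul(Z, Z))))))))))
  →28  S(S(S(S(S(S(add(add(S(add(SZ, SZ)), mul(Z, Z)), mul(Z, add(add(SSZ, SZ), mul(Z, Z))))))))))
  →29  S(S(S(S(S(S(add(S(add(add(SZ, SZ), mul(Z, Z))), mul(Z, add(add(SSZ, SZ), mul(Z, Z))))))))))
  →30  S(S(S(S(S(S(S(add(add(add(SZ, SZ), mul(Z, Z)), mul(Z, add(add(SSZ, SZ), mul(Z, Z)))))))))))
  →31  S(S(S(S(S(S(S(add(add(S(add(Z, SZ)), mul(Z, Z)), mul(Z, add(add(SSZ, SZ), mul(Z, Z)))))))))))
  →32  S(S(S(S(S(S(S(add(S(add(add(Z, SZ), mul(Z, Z))), mul(Z, add(add(SSZ, SZ), mul(Z, Z)))))))))))
  →33  S(S(S(S(S(S(S(S(add(add(add(Z, SZ), mul(Z, Z)), mul(Z, add(add(SSZ, SZ), mul(Z, Z))))))))))))
  →34  S(S(S(S(S(S(S(S(add(add(SZ, mul(Z, Z)), mul(Z, add(add(SSZ, SZ), mul(Z, Z))))))))))))
  →35  S(S(S(S(S(S(S(S(add(S(add(Z, mul(Z, Z))), mul(Z, add(add(SSZ, SZ), mul(Z, Z))))))))))))
  →36  S(S(S(S(S(S(S(S(S(add(add(Z, mul(Z, Z)), mul(Z, add(add(SSZ, SZ), mul(Z, Z)))))))))))))
  →37  S(S(S(S(S(S(S(S(S(add(mul(Z, Z), mul(Z, add(add(SSZ, SZ), mul(Z, Z)))))))))))))
  →38  S(S(S(S(S(S(S(S(S(add(Z, mul(Z, add(add(SSZ, SZ), mul(Z, Z)))))))))))))
  →39  S(S(S(S(S(S(S(S(S(mul(Z, add(add(SSZ, SZ), mul(Z, Z))))))))))))
  →40  S^9(Z)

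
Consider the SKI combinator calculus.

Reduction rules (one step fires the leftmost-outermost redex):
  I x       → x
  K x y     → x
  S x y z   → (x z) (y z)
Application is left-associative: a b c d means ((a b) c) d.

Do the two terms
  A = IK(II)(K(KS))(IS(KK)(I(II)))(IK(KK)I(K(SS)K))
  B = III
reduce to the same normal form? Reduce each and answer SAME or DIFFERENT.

Term A:
  start: IK(II)(K(KS))(IS(KK)(I(II)))(IK(KK)I(K(SS)K))
  →1  K(II)(K(KS))(IS(KK)(I(II)))(IK(KK)I(K(SS)K))
  →2  II(IS(KK)(I(II)))(IK(KK)I(K(SS)K))
  →3  I(IS(KK)(I(II)))(IK(KK)I(K(SS)K))
  →4  IS(KK)(I(II))(IK(KK)I(K(SS)K))
  →5  S(KK)(I(II))(IK(KK)I(K(SS)K))
  →6  KK(IK(KK)I(K(SS)K))(I(II)(IK(KK)I(K(SS)K)))
  →7  K(I(II)(IK(KK)I(K(SS)K)))
  →8  K(II(IK(KK)I(K(SS)K)))
  →9  K(I(IK(KK)I(K(SS)K)))
  →10  K(IK(KK)I(K(SS)K))
  →11  K(K(KK)I(K(SS)K))
  →12  K(KK(K(SS)K))
  →13  KK

Term B:
  start: III
  →1  II
  →2  I

Answer: DIFFERENT — A ⇓ KK, B ⇓ I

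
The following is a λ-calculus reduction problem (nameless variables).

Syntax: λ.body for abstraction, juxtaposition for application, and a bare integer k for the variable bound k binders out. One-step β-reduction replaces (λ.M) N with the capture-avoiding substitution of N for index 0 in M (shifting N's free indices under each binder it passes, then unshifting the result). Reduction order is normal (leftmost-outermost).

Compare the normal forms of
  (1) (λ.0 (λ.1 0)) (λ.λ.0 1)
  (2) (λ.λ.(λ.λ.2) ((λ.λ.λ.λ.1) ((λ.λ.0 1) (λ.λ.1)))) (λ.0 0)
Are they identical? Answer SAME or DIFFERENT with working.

Answer: DIFFERENT — A ⇓ λ.0 (λ.λ.0 1), B ⇓ λ.λ.1

Working:
Term A:
  start: (λ.0 (λ.1 0)) (λ.λ.0 1)
  →1  (λ.λ.0 1) (λ.(λ.λ.0 1) 0)
  →2  λ.0 (λ.(λ.λ.0 1) 0)
  →3  λ.0 (λ.λ.0 1)

Term B:
  start: (λ.λ.(λ.λ.2) ((λ.λ.λ.λ.1) ((λ.λ.0 1) (λ.λ.1)))) (λ.0 0)
  →1  λ.(λ.λ.2) ((λ.λ.λ.λ.1) ((λ.λ.0 1) (λ.λ.1)))
  →2  λ.λ.1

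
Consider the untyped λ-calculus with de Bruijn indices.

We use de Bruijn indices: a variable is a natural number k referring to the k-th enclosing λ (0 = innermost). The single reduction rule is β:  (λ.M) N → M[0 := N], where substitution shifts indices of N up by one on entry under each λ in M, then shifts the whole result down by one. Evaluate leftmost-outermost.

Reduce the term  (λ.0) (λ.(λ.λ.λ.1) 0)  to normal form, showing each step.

Answer: normal form = λ.λ.λ.1  (in 2 steps)

Working:
  start: (λ.0) (λ.(λ.λ.λ.1) 0)
  →1  λ.(λ.λ.λ.1) 0
  →2  λ.λ.λ.1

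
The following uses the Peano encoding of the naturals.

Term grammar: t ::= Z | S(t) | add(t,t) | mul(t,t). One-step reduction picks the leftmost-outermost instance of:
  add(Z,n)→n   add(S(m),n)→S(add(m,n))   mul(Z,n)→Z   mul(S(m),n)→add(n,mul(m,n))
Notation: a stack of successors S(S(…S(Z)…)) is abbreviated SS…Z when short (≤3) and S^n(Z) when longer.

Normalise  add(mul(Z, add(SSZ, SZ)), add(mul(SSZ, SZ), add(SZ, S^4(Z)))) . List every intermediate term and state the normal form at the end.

Answer: normal form = S^7(Z)  (in 14 steps)

Working:
  start: add(mul(Z, add(SSZ, SZ)), add(mul(SSZ, SZ), add(SZ, S^4(Z))))
  step 1: add(Z, add(mul(SSZ, SZ), add(SZ, S^4(Z))))
  step 2: add(mul(SSZ, SZ), add(SZ, S^4(Z)))
  step 3: add(add(SZ, mul(SZ, SZ)), add(SZ, S^4(Z)))
  step 4: add(S(add(Z, mul(SZ, SZ))), add(SZ, S^4(Z)))
  step 5: S(add(add(Z, mul(SZ, SZ)), add(SZ, S^4(Z))))
  step 6: S(add(mul(SZ, SZ), add(SZ, S^4(Z))))
  step 7: S(add(add(SZ, mul(Z, SZ)), add(SZ, S^4(Z))))
  step 8: S(add(S(add(Z, mul(Z, SZ))), add(SZ, S^4(Z))))
  step 9: S(S(add(add(Z, mul(Z, SZ)), add(SZ, S^4(Z)))))
  step 10: S(S(add(mul(Z, SZ), add(SZ, S^4(Z)))))
  step 11: S(S(add(Z, add(SZ, S^4(Z)))))
  step 12: S(S(add(SZ, S^4(Z))))
  step 13: S(S(S(add(Z, S^4(Z)))))
  step 14: S^7(Z)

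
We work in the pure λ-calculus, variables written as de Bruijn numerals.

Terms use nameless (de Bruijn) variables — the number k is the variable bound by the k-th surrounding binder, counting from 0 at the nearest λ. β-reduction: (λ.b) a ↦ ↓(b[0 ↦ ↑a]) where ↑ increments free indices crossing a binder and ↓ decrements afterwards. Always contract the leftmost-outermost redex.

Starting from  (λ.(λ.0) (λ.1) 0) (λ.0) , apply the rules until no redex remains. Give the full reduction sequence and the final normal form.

  start: (λ.(λ.0) (λ.1) 0) (λ.0)
  →1  (λ.0) (λ.λ.0) (λ.0)
  →2  (λ.λ.0) (λ.0)
  →3  λ.0

Answer: normal form = λ.0  (in 3 steps)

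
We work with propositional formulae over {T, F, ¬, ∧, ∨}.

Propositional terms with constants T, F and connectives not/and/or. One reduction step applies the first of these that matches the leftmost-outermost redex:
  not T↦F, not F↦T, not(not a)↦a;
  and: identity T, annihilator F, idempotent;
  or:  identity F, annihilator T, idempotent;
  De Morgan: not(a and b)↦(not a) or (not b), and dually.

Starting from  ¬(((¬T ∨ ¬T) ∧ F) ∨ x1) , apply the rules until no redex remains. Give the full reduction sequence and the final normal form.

  start: ¬(((¬T ∨ ¬T) ∧ F) ∨ x1)
  [1] ¬((¬T ∨ ¬T) ∧ F) ∧ ¬x1
  [2] (¬(¬T ∨ ¬T) ∨ ¬F) ∧ ¬x1
  [3] ((¬¬T ∧ ¬¬T) ∨ ¬F) ∧ ¬x1
  [4] (¬¬T ∨ ¬F) ∧ ¬x1
  [5] (T ∨ ¬F) ∧ ¬x1
  [6] T ∧ ¬x1
  [7] ¬x1

Answer: normal form = ¬x1  (in 7 steps)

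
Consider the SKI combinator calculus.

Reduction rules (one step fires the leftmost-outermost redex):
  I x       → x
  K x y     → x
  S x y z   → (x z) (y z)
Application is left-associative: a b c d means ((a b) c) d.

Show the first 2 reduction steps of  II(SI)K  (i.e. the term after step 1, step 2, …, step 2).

Answer: after 2 steps: SIK

Working:
  start: II(SI)K
  [1] I(SI)K
  [2] SIK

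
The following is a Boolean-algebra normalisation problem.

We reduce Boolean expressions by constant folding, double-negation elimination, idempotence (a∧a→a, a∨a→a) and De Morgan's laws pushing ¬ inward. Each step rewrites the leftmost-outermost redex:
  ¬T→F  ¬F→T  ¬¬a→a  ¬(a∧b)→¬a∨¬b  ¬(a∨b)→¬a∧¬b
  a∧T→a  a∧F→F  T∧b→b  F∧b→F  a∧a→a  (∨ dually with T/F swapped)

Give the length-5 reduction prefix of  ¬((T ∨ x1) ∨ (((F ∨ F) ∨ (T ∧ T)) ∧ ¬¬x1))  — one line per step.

  start: ¬((T ∨ x1) ∨ (((F ∨ F) ∨ (T ∧ T)) ∧ ¬¬x1))
  →1  ¬(T ∨ x1) ∧ ¬(((F ∨ F) ∨ (T ∧ T)) ∧ ¬¬x1)
  →2  (¬T ∧ ¬x1) ∧ ¬(((F ∨ F) ∨ (T ∧ T)) ∧ ¬¬x1)
  →3  (F ∧ ¬x1) ∧ ¬(((F ∨ F) ∨ (T ∧ T)) ∧ ¬¬x1)
  →4  F ∧ ¬(((F ∨ F) ∨ (T ∧ T)) ∧ ¬¬x1)
  →5  F

Answer: after 5 steps: F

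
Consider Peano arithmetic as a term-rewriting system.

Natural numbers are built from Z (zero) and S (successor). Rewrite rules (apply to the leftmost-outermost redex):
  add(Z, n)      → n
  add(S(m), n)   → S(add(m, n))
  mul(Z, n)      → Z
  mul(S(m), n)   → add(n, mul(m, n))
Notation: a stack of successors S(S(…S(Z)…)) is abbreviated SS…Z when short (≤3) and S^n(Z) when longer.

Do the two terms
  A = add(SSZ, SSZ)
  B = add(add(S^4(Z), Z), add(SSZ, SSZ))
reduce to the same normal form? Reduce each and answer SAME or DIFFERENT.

Answer: DIFFERENT — A ⇓ S^4(Z), B ⇓ S^8(Z)

Reduction:
Term A:
  start: add(SSZ, SSZ)
  [1] S(add(SZ, SSZ))
  [2] S(S(add(Z, SSZ)))
  [3] S^4(Z)

Term B:
  start: add(add(S^4(Z), Z), add(SSZ, SSZ))
  [1] add(S(add(SSSZ, Z)), add(SSZ, SSZ))
  [2] S(add(add(SSSZ, Z), add(SSZ, SSZ)))
  [3] S(add(S(add(SSZ, Z)), add(SSZ, SSZ)))
  [4] S(S(add(add(SSZ, Z), add(SSZ, SSZ))))
  [5] S(S(add(S(add(SZ, Z)), add(SSZ, SSZ))))
  [6] S(S(S(add(add(SZ, Z), add(SSZ, SSZ)))))
  [7] S(S(S(add(S(add(Z, Z)), add(SSZ, SSZ)))))
  [8] S(S(S(S(add(add(Z, Z), add(SSZ, SSZ))))))
  [9] S(S(S(S(add(Z, add(SSZ, SSZ))))))
  [10] S(S(S(S(add(SSZ, SSZ)))))
  [11] S(S(S(S(S(add(SZ, SSZ))))))
  [12] S(S(S(S(S(S(add(Z, SSZ)))))))
  [13] S^8(Z)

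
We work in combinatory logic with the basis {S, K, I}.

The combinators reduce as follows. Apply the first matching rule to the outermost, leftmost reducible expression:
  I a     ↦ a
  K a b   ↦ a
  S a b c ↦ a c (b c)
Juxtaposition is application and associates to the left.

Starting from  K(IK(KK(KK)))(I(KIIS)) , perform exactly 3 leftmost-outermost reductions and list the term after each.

  start: K(IK(KK(KK)))(I(KIIS))
  →1  IK(KK(KK))
  →2  K(KK(KK))
  →3  KK

Answer: after 3 steps: KK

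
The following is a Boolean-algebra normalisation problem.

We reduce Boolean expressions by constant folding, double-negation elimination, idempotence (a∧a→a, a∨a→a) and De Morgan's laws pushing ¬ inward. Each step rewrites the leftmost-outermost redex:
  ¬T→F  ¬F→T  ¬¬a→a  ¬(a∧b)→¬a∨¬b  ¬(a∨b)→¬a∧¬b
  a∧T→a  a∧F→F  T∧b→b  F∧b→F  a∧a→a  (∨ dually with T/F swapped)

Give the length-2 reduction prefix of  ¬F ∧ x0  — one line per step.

Answer: after 2 steps: x0

Derivation:
  start: ¬F ∧ x0
  step 1: T ∧ x0
  step 2: x0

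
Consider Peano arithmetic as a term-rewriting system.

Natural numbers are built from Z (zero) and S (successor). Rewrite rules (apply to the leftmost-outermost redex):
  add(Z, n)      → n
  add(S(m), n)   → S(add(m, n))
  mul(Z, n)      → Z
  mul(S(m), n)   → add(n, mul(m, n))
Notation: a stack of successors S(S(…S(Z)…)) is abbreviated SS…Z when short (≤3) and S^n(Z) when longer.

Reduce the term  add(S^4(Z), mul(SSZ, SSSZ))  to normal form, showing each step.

Answer: normal form = S^10(Z)  (in 16 steps)

Reduction:
  start: add(S^4(Z), mul(SSZ, SSSZ))
  step 1: S(add(SSSZ, mul(SSZ, SSSZ)))
  step 2: S(S(add(SSZ, mul(SSZ, SSSZ))))
  step 3: S(S(S(add(SZ, mul(SSZ, SSSZ)))))
  step 4: S(S(S(S(add(Z, mul(SSZ, SSSZ))))))
  step 5: S(S(S(S(mul(SSZ, SSSZ)))))
  step 6: S(S(S(S(add(SSSZ, mul(SZ, SSSZ))))))
  step 7: S(S(S(S(S(add(SSZ, mul(SZ, SSSZ)))))))
  step 8: S(S(S(S(S(S(add(SZ, mul(SZ, SSSZ))))))))
  step 9: S(S(S(S(S(S(S(add(Z, mul(SZ, SSSZ)))))))))
  step 10: S(S(S(S(S(S(S(mul(SZ, SSSZ))))))))
  step 11: S(S(S(S(S(S(S(add(SSSZ, mul(Z, SSSZ)))))))))
  step 12: S(S(S(S(S(S(S(S(add(SSZ, mul(Z, SSSZ))))))))))
  step 13: S(S(S(S(S(S(S(S(S(add(SZ, mul(Z, SSSZ)))))))))))
  step 14: S(S(S(S(S(S(S(S(S(S(add(Z, mul(Z, SSSZ))))))))))))
  step 15: S(S(S(S(S(S(S(S(S(S(mul(Z, SSSZ)))))))))))
  step 16: S^10(Z)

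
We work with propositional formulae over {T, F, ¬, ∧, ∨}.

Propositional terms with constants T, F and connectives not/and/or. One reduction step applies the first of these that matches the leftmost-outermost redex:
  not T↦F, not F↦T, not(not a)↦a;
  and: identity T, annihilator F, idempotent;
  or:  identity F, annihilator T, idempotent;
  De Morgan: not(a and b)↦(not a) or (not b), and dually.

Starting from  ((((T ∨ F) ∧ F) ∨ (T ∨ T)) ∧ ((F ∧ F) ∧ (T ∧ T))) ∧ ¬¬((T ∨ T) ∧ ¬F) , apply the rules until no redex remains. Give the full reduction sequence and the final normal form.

  start: ((((T ∨ F) ∧ F) ∨ (T ∨ T)) ∧ ((F ∧ F) ∧ (T ∧ T))) ∧ ¬¬((T ∨ T) ∧ ¬F)
  →1  ((F ∨ (T ∨ T)) ∧ ((F ∧ F) ∧ (T ∧ T))) ∧ ¬¬((T ∨ T) ∧ ¬F)
  →2  ((T ∨ T) ∧ ((F ∧ F) ∧ (T ∧ T))) ∧ ¬¬((T ∨ T) ∧ ¬F)
  →3  (T ∧ ((F ∧ F) ∧ (T ∧ T))) ∧ ¬¬((T ∨ T) ∧ ¬F)
  →4  ((F ∧ F) ∧ (T ∧ T)) ∧ ¬¬((T ∨ T) ∧ ¬F)
  →5  (F ∧ (T ∧ T)) ∧ ¬¬((T ∨ T) ∧ ¬F)
  →6  F ∧ ¬¬((T ∨ T) ∧ ¬F)
  →7  F

Answer: normal form = F  (in 7 steps)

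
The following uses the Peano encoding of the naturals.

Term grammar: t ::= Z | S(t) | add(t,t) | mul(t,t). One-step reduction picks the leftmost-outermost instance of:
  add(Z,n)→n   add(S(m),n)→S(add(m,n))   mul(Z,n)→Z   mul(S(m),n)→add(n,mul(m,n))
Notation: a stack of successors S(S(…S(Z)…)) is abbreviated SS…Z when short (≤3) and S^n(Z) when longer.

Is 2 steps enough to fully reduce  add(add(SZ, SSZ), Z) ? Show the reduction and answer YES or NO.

  start: add(add(SZ, SSZ), Z)
  step 1: add(S(add(Z, SSZ)), Z)
  step 2: S(add(add(Z, SSZ), Z))

Answer: NO — after 2 steps the term is S(add(add(Z, SSZ), Z)), not yet normal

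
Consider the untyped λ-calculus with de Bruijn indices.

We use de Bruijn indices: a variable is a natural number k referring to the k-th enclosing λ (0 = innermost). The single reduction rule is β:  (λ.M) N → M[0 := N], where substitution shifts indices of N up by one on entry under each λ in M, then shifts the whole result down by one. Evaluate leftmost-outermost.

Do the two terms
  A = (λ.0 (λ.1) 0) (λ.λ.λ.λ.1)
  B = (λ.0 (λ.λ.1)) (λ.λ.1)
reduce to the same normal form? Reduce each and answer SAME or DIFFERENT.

Answer: DIFFERENT — A ⇓ λ.λ.1, B ⇓ λ.λ.λ.1

Derivation:
Term A:
  start: (λ.0 (λ.1) 0) (λ.λ.λ.λ.1)
  step 1: (λ.λ.λ.λ.1) (λ.λ.λ.λ.λ.1) (λ.λ.λ.λ.1)
  step 2: (λ.λ.λ.1) (λ.λ.λ.λ.1)
  step 3: λ.λ.1

Term B:
  start: (λ.0 (λ.λ.1)) (λ.λ.1)
  step 1: (λ.λ.1) (λ.λ.1)
  step 2: λ.λ.λ.1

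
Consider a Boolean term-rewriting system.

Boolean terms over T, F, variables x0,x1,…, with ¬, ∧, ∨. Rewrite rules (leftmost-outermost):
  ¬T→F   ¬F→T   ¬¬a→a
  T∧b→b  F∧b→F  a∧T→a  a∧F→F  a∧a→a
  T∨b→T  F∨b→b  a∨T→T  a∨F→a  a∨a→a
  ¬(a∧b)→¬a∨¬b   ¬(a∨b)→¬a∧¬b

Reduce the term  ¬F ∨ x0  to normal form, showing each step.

Answer: normal form = T  (in 2 steps)

Working:
  start: ¬F ∨ x0
  →1  T ∨ x0
  →2  T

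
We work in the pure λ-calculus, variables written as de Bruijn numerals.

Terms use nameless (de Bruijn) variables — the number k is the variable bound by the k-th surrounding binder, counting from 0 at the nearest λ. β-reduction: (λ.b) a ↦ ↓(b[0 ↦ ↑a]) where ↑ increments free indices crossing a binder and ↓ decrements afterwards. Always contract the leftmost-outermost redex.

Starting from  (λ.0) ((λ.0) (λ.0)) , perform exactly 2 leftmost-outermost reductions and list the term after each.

Answer: after 2 steps: λ.0

Derivation:
  start: (λ.0) ((λ.0) (λ.0))
  [1] (λ.0) (λ.0)
  [2] λ.0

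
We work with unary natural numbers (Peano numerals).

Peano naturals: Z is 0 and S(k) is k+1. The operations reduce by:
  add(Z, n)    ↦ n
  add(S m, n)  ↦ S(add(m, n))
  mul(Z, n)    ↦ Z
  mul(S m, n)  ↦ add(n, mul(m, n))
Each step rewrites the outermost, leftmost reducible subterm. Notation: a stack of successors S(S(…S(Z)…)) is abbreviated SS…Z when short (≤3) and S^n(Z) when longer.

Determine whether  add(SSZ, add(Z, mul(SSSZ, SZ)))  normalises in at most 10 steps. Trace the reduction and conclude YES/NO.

Answer: NO — after 10 steps the term is S(S(S(S(mul(SZ, SZ))))), not yet normal

Derivation:
  start: add(SSZ, add(Z, mul(SSSZ, SZ)))
  →1  S(add(SZ, add(Z, mul(SSSZ, SZ))))
  →2  S(S(add(Z, add(Z, mul(SSSZ, SZ)))))
  →3  S(S(add(Z, mul(SSSZ, SZ))))
  →4  S(S(mul(SSSZ, SZ)))
  →5  S(S(add(SZ, mul(SSZ, SZ))))
  →6  S(S(S(add(Z, mul(SSZ, SZ)))))
  →7  S(S(S(mul(SSZ, SZ))))
  →8  S(S(S(add(SZ, mul(SZ, SZ)))))
  →9  S(S(S(S(add(Z, mul(SZ, SZ))))))
  →10  S(S(S(S(mul(SZ, SZ)))))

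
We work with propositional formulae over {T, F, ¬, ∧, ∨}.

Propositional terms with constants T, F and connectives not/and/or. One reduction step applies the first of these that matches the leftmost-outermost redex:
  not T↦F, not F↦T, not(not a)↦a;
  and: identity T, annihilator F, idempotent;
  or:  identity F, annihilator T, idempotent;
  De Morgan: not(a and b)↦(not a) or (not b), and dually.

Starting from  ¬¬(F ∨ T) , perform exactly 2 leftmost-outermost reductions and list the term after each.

Answer: after 2 steps: T

Derivation:
  start: ¬¬(F ∨ T)
  [1] F ∨ T
  [2] T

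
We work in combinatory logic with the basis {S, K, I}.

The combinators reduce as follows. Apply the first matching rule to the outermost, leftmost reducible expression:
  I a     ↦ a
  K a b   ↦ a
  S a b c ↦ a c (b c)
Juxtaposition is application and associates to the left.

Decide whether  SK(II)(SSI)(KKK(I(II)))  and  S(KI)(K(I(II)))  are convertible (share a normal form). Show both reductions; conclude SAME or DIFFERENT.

Answer: SAME — A ⇓ S(KI)(KI), B ⇓ S(KI)(KI)

Working:
Term A:
  start: SK(II)(SSI)(KKK(I(II)))
  →1  K(SSI)(II(SSI))(KKK(I(II)))
  →2  SSI(KKK(I(II)))
  →3  S(KKK(I(II)))(I(KKK(I(II))))
  →4  S(K(I(II)))(I(KKK(I(II))))
  →5  S(K(II))(I(KKK(I(II))))
  →6  S(KI)(I(KKK(I(II))))
  →7  S(KI)(KKK(I(II)))
  →8  S(KI)(K(I(II)))
  →9  S(KI)(K(II))
  →10  S(KI)(KI)

Term B:
  start: S(KI)(K(I(II)))
  →1  S(KI)(K(II))
  →2  S(KI)(KI)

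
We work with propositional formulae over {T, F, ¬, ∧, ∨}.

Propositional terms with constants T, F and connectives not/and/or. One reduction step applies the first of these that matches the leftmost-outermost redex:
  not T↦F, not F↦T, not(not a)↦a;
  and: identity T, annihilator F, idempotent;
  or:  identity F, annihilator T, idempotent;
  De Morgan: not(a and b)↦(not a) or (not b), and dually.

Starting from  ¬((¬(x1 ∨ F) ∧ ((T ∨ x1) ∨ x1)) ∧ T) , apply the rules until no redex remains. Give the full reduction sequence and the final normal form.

  start: ¬((¬(x1 ∨ F) ∧ ((T ∨ x1) ∨ x1)) ∧ T)
  step 1: ¬(¬(x1 ∨ F) ∧ ((T ∨ x1) ∨ x1)) ∨ ¬T
  step 2: (¬¬(x1 ∨ F) ∨ ¬((T ∨ x1) ∨ x1)) ∨ ¬T
  step 3: ((x1 ∨ F) ∨ ¬((T ∨ x1) ∨ x1)) ∨ ¬T
  step 4: (x1 ∨ ¬((T ∨ x1) ∨ x1)) ∨ ¬T
  step 5: (x1 ∨ (¬(T ∨ x1) ∧ ¬x1)) ∨ ¬T
  step 6: (x1 ∨ ((¬T ∧ ¬x1) ∧ ¬x1)) ∨ ¬T
  step 7: (x1 ∨ ((F ∧ ¬x1) ∧ ¬x1)) ∨ ¬T
  step 8: (x1 ∨ (F ∧ ¬x1)) ∨ ¬T
  step 9: (x1 ∨ F) ∨ ¬T
  step 10: x1 ∨ ¬T
  step 11: x1 ∨ F
  step 12: x1

Answer: normal form = x1  (in 12 steps)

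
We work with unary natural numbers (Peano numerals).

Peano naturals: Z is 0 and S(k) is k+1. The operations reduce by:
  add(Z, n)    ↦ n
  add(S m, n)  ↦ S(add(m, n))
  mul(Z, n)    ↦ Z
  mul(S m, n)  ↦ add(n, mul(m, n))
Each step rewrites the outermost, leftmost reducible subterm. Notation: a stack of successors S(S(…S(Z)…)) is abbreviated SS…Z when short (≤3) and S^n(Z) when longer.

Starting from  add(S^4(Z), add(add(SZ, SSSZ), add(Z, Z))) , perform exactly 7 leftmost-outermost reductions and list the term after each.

  start: add(S^4(Z), add(add(SZ, SSSZ), add(Z, Z)))
  step 1: S(add(SSSZ, add(add(SZ, SSSZ), add(Z, Z))))
  step 2: S(S(add(SSZ, add(add(SZ, SSSZ), add(Z, Z)))))
  step 3: S(S(S(add(SZ, add(add(SZ, SSSZ), add(Z, Z))))))
  step 4: S(S(S(S(add(Z, add(add(SZ, SSSZ), add(Z, Z)))))))
  step 5: S(S(S(S(add(add(SZ, SSSZ), add(Z, Z))))))
  step 6: S(S(S(S(add(S(add(Z, SSSZ)), add(Z, Z))))))
  step 7: S(S(S(S(S(add(add(Z, SSSZ), add(Z, Z)))))))

Answer: after 7 steps: S(S(S(S(S(add(add(Z, SSSZ), add(Z, Z)))))))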